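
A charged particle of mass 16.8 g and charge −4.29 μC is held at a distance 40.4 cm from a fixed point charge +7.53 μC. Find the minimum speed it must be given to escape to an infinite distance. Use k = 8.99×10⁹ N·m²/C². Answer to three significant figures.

9.25 m/s

To just escape, total mechanical energy must reach zero at infinity: ½mv²_min + U = 0, so ½mv²_min = −U = |kQq|/r.
|U| = |kQq|/r = (8.99×10⁹ N·m²/C²)(7.53×10⁻⁶)(4.29×10⁻⁶)/(0.404) = 0.719 J.
v_min = √(2|U|/m) = √(2·0.719/0.0168) = 9.25 m/s.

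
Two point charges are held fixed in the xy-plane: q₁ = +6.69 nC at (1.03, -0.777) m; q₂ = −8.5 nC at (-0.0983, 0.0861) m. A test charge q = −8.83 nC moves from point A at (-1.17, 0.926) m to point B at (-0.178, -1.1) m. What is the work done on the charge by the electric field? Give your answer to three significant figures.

1.62×10⁻⁷ J

The work done by the electric force is W_field = −ΔU = −q(V_B − V_A) = q(V_A − V_B).
At A: distances to the source charges are 2.78 m, 1.36 m; V_A = Σ kqᵢ/rᵢ = -34.5 V.
At B: distances to the source charges are 1.25 m, 1.19 m; V_B = Σ kqᵢ/rᵢ = -16.2 V.
ΔV = V_B − V_A = 18.3 V.
W_field = −qΔV = −(-8.83×10⁻⁹ C)(18.3 V) = 1.62×10⁻⁷ J.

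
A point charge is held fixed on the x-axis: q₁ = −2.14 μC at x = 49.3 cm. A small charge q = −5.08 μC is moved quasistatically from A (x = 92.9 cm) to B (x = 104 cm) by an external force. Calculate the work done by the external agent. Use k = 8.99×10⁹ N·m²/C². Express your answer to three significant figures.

For quasistatic motion the external work equals the change in potential energy: W_ext = qΔV = q(V_B − V_A).
At A: distance to the source charge is 0.436 m; V_A = kq₁/r = -4.41×10⁴ V.
At B: distance to the source charge is 0.547 m; V_B = kq₁/r = -3.52×10⁴ V.
ΔV = V_B − V_A = 8950 V.
W_ext = qΔV = (-5.08×10⁻⁶ C)(8950 V) = -0.0455 J.

-0.0455 J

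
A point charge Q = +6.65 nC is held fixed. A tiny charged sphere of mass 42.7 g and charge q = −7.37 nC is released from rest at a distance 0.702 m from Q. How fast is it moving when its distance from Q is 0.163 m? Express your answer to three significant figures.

Only the electrostatic force acts, so mechanical energy is conserved: ½mv² = U₁ − U₂ = kQq(1/r₁ − 1/r₂).
U₁ − U₂ = (8.99×10⁹ N·m²/C²)(6.65×10⁻⁹ C)(-7.37×10⁻⁹ C)(1/0.702 − 1/0.163) = 2.08×10⁻⁶ J.
v = √(2·2.08×10⁻⁶/0.0427) = 9.86×10⁻³ m/s.

9.86×10⁻³ m/s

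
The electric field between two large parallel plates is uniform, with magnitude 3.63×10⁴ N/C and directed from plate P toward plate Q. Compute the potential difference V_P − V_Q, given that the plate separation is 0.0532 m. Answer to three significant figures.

In a uniform field, potential decreases in the direction of E: ΔV = −E·d for a displacement d parallel to E.
Going from Q to P is a displacement of 0.0532 m opposite to the field, so V_P − V_Q = +Ed = 1930 V.

1930 V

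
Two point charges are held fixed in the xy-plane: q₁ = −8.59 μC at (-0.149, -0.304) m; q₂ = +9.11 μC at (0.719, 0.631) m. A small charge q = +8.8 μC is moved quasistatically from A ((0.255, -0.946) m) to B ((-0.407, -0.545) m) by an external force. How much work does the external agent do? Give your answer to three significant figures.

For quasistatic motion the external work equals the change in potential energy: W_ext = qΔV = q(V_B − V_A).
At A: distances to the source charges are 0.759 m, 1.64 m; V_A = Σ kqᵢ/rᵢ = -5.20×10⁴ V.
At B: distances to the source charges are 0.353 m, 1.63 m; V_B = Σ kqᵢ/rᵢ = -1.68×10⁵ V.
ΔV = V_B − V_A = -1.16×10⁵ V.
W_ext = qΔV = (8.80×10⁻⁶ C)(-1.16×10⁵ V) = -1.02 J.

-1.02 J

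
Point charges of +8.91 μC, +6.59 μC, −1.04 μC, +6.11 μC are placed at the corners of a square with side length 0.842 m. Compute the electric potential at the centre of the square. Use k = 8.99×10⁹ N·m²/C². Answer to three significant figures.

The total potential is the scalar sum of each charge's contribution, V = Σ kqᵢ/rᵢ.
The distance from each corner to the centre is a√2/2 = 0.595 m.
V = k[(8.91×10⁻⁶)/(0.595) + (6.59×10⁻⁶)/(0.595) + (-1.04×10⁻⁶)/(0.595) + (6.11×10⁻⁶)/(0.595)] = 3.11×10⁵ V.

3.11×10⁵ V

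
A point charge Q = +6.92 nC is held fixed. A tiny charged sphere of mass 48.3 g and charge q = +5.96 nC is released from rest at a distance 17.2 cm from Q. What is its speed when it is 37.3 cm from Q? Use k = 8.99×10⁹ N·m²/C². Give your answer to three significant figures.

6.94×10⁻³ m/s

Only the electrostatic force acts, so mechanical energy is conserved: ½mv² = U₁ − U₂ = kQq(1/r₁ − 1/r₂).
U₁ − U₂ = (8.99×10⁹ N·m²/C²)(6.92×10⁻⁹ C)(5.96×10⁻⁹ C)(1/0.172 − 1/0.373) = 1.16×10⁻⁶ J.
v = √(2·1.16×10⁻⁶/0.0483) = 6.94×10⁻³ m/s.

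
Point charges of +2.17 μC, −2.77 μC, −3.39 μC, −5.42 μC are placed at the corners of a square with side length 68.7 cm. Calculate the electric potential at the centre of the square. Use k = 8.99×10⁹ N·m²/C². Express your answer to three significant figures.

The total potential is the scalar sum of each charge's contribution, V = Σ kqᵢ/rᵢ.
The distance from each corner to the centre is a√2/2 = 0.486 m.
V = k[(2.17×10⁻⁶)/(0.486) + (-2.77×10⁻⁶)/(0.486) + (-3.39×10⁻⁶)/(0.486) + (-5.42×10⁻⁶)/(0.486)] = -1.74×10⁵ V.

-1.74×10⁵ V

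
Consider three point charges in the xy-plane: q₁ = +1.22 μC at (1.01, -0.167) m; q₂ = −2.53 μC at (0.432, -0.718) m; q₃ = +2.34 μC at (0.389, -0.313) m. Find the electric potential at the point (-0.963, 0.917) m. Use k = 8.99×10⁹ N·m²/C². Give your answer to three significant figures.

The total potential is the scalar sum of each charge's contribution, V = Σ kqᵢ/rᵢ.
Distances from the field point to each charge: r₁ = 2.25 m, r₂ = 2.15 m, r₃ = 1.83 m.
V = k[(1.22×10⁻⁶)/(2.25) + (-2.53×10⁻⁶)/(2.15) + (2.34×10⁻⁶)/(1.83)] = 5800 V.

5800 V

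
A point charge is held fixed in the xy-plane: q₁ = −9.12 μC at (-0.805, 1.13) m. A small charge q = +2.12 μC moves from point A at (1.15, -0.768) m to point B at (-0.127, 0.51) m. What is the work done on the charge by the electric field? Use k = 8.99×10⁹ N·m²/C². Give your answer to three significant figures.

0.125 J

The work done by the electric force is W_field = −ΔU = −q(V_B − V_A) = q(V_A − V_B).
At A: distance to the source charge is 2.72 m; V_A = kq₁/r = -3.01×10⁴ V.
At B: distance to the source charge is 0.919 m; V_B = kq₁/r = -8.92×10⁴ V.
ΔV = V_B − V_A = -5.92×10⁴ V.
W_field = −qΔV = −(2.12×10⁻⁶ C)(-5.92×10⁴ V) = 0.125 J.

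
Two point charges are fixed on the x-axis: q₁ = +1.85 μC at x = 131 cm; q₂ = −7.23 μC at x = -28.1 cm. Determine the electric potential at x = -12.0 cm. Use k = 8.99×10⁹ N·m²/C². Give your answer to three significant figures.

-3.92×10⁵ V

Electric potential is a scalar, so the contributions from each charge add algebraically: V = Σ kqᵢ/rᵢ.
Distances from the field point to each charge: r₁ = 1.43 m, r₂ = 0.161 m.
V = k[(1.85×10⁻⁶)/(1.43) + (-7.23×10⁻⁶)/(0.161)] = -3.92×10⁵ V.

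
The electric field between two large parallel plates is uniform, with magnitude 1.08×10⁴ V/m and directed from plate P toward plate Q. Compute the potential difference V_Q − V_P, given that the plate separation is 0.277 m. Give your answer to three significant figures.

In a uniform field, potential decreases in the direction of E: ΔV = −E·d for a displacement d parallel to E.
Going from P to Q is a displacement of 0.277 m along the field, so V_Q − V_P = −Ed = -2990 V.

-2990 V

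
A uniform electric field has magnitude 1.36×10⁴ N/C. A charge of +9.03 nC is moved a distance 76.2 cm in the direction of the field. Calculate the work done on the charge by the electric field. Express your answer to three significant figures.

9.36×10⁻⁵ J

The potential change for a displacement 76.2 cm in the direction of the field is ΔV = −Ed = -1.04×10⁴ V.
W_field = −qΔV = 9.36×10⁻⁵ J.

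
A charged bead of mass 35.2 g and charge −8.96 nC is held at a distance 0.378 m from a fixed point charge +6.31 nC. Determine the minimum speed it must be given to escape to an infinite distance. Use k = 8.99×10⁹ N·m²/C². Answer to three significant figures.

To just escape, total mechanical energy must reach zero at infinity: ½mv²_min + U = 0, so ½mv²_min = −U = |kQq|/r.
|U| = |kQq|/r = (8.99×10⁹ N·m²/C²)(6.31×10⁻⁹)(8.96×10⁻⁹)/(0.378) = 1.34×10⁻⁶ J.
v_min = √(2|U|/m) = √(2·1.34×10⁻⁶/0.0352) = 8.74×10⁻³ m/s.

8.74×10⁻³ m/s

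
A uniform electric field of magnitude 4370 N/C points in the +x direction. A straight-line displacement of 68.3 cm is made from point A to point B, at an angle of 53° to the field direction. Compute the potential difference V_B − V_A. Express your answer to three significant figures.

Only the component of displacement along E changes the potential: ΔV = −E·d·cosθ.
ΔV = −(4370 V/m)(0.683 m)cos53° = -1800 V.

-1800 V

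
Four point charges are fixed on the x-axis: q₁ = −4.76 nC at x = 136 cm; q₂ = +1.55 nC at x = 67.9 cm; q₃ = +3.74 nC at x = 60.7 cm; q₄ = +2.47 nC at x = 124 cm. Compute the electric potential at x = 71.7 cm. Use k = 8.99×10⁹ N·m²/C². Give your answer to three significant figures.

Electric potential is a scalar, so the contributions from each charge add algebraically: V = Σ kqᵢ/rᵢ.
Distances from the field point to each charge: r₁ = 0.643 m, r₂ = 0.0380 m, r₃ = 0.110 m, r₄ = 0.523 m.
V = k[(-4.76×10⁻⁹)/(0.643) + (1.55×10⁻⁹)/(0.0380) + (3.74×10⁻⁹)/(0.110) + (2.47×10⁻⁹)/(0.523)] = 648 V.

648 V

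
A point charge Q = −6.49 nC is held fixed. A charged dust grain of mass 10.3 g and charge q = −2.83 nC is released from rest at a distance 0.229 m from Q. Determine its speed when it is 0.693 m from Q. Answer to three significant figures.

Only the electrostatic force acts, so mechanical energy is conserved: ½mv² = U₁ − U₂ = kQq(1/r₁ − 1/r₂).
U₁ − U₂ = (8.99×10⁹ N·m²/C²)(-6.49×10⁻⁹ C)(-2.83×10⁻⁹ C)(1/0.229 − 1/0.693) = 4.83×10⁻⁷ J.
v = √(2·4.83×10⁻⁷/0.0103) = 9.68×10⁻³ m/s.

9.68×10⁻³ m/s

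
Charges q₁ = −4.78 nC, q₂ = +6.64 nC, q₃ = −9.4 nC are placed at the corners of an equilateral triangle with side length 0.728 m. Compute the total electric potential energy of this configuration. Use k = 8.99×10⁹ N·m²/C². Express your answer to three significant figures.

-6.08×10⁻⁷ J

The work to assemble the configuration equals its total potential energy, U = Σ kqᵢqⱼ/rᵢⱼ over all pairs.
All three pair separations equal the side length, 0.728 m.
U = (-3.92×10⁻⁷) + (5.55×10⁻⁷) + (-7.71×10⁻⁷) = -6.08×10⁻⁷ J.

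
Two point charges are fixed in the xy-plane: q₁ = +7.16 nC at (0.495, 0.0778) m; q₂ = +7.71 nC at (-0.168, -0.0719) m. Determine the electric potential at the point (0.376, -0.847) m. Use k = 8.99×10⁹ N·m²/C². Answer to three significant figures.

142 V

The total potential is the scalar sum of each charge's contribution, V = Σ kqᵢ/rᵢ.
Distances from the field point to each charge: r₁ = 0.932 m, r₂ = 0.947 m.
V = k[(7.16×10⁻⁹)/(0.932) + (7.71×10⁻⁹)/(0.947)] = 142 V.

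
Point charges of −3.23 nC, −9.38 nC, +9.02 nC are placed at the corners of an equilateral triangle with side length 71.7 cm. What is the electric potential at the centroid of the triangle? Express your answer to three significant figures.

The total potential is the scalar sum of each charge's contribution, V = Σ kqᵢ/rᵢ.
The distance from each vertex to the centroid is a/√3 = 0.414 m.
V = k[(-3.23×10⁻⁹)/(0.414) + (-9.38×10⁻⁹)/(0.414) + (9.02×10⁻⁹)/(0.414)] = -78.0 V.

-78.0 V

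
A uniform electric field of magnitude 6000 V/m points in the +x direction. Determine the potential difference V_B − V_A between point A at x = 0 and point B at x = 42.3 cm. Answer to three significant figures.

-2540 V

In a uniform field, potential decreases in the direction of E: V_B − V_A = −E·Δx.
V_B − V_A = −(6000 V/m)(0.423 m) = -2540 V.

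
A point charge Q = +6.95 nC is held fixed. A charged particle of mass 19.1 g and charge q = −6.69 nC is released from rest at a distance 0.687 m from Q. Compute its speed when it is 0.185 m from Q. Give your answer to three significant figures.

Only the electrostatic force acts, so mechanical energy is conserved: ½mv² = U₁ − U₂ = kQq(1/r₁ − 1/r₂).
U₁ − U₂ = (8.99×10⁹ N·m²/C²)(6.95×10⁻⁹ C)(-6.69×10⁻⁹ C)(1/0.687 − 1/0.185) = 1.65×10⁻⁶ J.
v = √(2·1.65×10⁻⁶/0.0191) = 0.0131 m/s.

0.0131 m/s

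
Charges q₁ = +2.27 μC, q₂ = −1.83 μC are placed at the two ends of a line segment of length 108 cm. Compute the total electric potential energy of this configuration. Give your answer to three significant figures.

-0.0346 J

The work to assemble the configuration equals its total potential energy, U = Σ kqᵢqⱼ/rᵢⱼ over all pairs.
The separation is r = 1.08 m.
U = (-0.0346) = -0.0346 J.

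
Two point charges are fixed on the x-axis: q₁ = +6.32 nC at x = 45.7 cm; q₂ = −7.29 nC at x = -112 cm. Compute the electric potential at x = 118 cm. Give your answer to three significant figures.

50.1 V

Electric potential is a scalar, so the contributions from each charge add algebraically: V = Σ kqᵢ/rᵢ.
Distances from the field point to each charge: r₁ = 0.723 m, r₂ = 2.30 m.
V = k[(6.32×10⁻⁹)/(0.723) + (-7.29×10⁻⁹)/(2.30)] = 50.1 V.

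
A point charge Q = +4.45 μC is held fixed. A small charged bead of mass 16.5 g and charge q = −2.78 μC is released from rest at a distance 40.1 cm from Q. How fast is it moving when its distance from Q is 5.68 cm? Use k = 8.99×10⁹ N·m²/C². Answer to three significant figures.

Only the electrostatic force acts, so mechanical energy is conserved: ½mv² = U₁ − U₂ = kQq(1/r₁ − 1/r₂).
U₁ − U₂ = (8.99×10⁹ N·m²/C²)(4.45×10⁻⁶ C)(-2.78×10⁻⁶ C)(1/0.401 − 1/0.0568) = 1.68 J.
v = √(2·1.68/0.0165) = 14.3 m/s.

14.3 m/s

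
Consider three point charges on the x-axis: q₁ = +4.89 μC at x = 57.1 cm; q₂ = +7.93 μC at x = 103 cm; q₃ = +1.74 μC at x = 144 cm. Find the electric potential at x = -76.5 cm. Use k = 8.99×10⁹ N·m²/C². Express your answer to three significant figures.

7.97×10⁴ V

The total potential is the scalar sum of each charge's contribution, V = Σ kqᵢ/rᵢ.
Distances from the field point to each charge: r₁ = 1.34 m, r₂ = 1.79 m, r₃ = 2.21 m.
V = k[(4.89×10⁻⁶)/(1.34) + (7.93×10⁻⁶)/(1.79) + (1.74×10⁻⁶)/(2.21)] = 7.97×10⁴ V.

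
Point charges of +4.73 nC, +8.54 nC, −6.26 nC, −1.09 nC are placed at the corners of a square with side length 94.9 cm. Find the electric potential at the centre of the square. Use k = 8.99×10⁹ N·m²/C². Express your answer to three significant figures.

79.3 V

The total potential is the scalar sum of each charge's contribution, V = Σ kqᵢ/rᵢ.
The distance from each corner to the centre is a√2/2 = 0.671 m.
V = k[(4.73×10⁻⁹)/(0.671) + (8.54×10⁻⁹)/(0.671) + (-6.26×10⁻⁹)/(0.671) + (-1.09×10⁻⁹)/(0.671)] = 79.3 V.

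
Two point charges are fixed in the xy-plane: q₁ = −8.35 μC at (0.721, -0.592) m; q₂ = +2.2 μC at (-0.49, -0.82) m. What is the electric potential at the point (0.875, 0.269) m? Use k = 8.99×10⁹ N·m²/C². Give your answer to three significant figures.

Electric potential is a scalar, so the contributions from each charge add algebraically: V = Σ kqᵢ/rᵢ.
Distances from the field point to each charge: r₁ = 0.875 m, r₂ = 1.75 m.
V = k[(-8.35×10⁻⁶)/(0.875) + (2.20×10⁻⁶)/(1.75)] = -7.45×10⁴ V.

-7.45×10⁴ V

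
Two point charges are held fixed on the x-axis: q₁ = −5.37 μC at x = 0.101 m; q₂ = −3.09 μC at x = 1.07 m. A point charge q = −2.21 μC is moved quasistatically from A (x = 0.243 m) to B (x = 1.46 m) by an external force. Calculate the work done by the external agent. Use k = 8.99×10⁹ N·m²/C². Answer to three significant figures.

-0.590 J

For quasistatic motion the external work equals the change in potential energy: W_ext = qΔV = q(V_B − V_A).
At A: distances to the source charges are 0.142 m, 0.827 m; V_A = Σ kqᵢ/rᵢ = -3.74×10⁵ V.
At B: distances to the source charges are 1.36 m, 0.390 m; V_B = Σ kqᵢ/rᵢ = -1.07×10⁵ V.
ΔV = V_B − V_A = 2.67×10⁵ V.
W_ext = qΔV = (-2.21×10⁻⁶ C)(2.67×10⁵ V) = -0.590 J.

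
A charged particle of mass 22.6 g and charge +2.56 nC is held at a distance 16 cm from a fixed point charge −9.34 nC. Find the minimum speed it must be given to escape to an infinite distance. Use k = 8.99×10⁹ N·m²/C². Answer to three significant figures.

0.0109 m/s

To just escape, total mechanical energy must reach zero at infinity: ½mv²_min + U = 0, so ½mv²_min = −U = |kQq|/r.
|U| = |kQq|/r = (8.99×10⁹ N·m²/C²)(9.34×10⁻⁹)(2.56×10⁻⁹)/(0.160) = 1.34×10⁻⁶ J.
v_min = √(2|U|/m) = √(2·1.34×10⁻⁶/0.0226) = 0.0109 m/s.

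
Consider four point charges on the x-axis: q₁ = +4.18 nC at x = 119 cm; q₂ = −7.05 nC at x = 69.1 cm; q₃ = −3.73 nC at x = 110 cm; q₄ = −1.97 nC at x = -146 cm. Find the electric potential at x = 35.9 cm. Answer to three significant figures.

Electric potential is a scalar, so the contributions from each charge add algebraically: V = Σ kqᵢ/rᵢ.
Distances from the field point to each charge: r₁ = 0.831 m, r₂ = 0.332 m, r₃ = 0.741 m, r₄ = 1.82 m.
V = k[(4.18×10⁻⁹)/(0.831) + (-7.05×10⁻⁹)/(0.332) + (-3.73×10⁻⁹)/(0.741) + (-1.97×10⁻⁹)/(1.82)] = -201 V.

-201 V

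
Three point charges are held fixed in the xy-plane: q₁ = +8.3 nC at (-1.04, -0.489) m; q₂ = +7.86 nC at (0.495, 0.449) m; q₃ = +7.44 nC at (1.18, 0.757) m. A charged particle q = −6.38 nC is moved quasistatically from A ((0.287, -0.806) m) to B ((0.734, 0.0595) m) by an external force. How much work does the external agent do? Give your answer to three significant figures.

For quasistatic motion the external work equals the change in potential energy: W_ext = qΔV = q(V_B − V_A).
At A: distances to the source charges are 1.36 m, 1.27 m, 1.80 m; V_A = Σ kqᵢ/rᵢ = 147 V.
At B: distances to the source charges are 1.86 m, 0.457 m, 0.828 m; V_B = Σ kqᵢ/rᵢ = 276 V.
ΔV = V_B − V_A = 128 V.
W_ext = qΔV = (-6.38×10⁻⁹ C)(128 V) = -8.18×10⁻⁷ J.

-8.18×10⁻⁷ J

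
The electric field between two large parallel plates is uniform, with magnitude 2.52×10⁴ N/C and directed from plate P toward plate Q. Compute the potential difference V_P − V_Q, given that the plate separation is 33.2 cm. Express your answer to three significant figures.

8370 V

In a uniform field, potential decreases in the direction of E: ΔV = −E·d for a displacement d parallel to E.
Going from Q to P is a displacement of 33.2 cm opposite to the field, so V_P − V_Q = +Ed = 8370 V.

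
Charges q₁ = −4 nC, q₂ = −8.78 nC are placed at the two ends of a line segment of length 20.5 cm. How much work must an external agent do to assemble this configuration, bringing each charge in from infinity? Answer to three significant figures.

1.54×10⁻⁶ J

The assembly work is the sum of pairwise potential energies, U = Σ_{i<j} kqᵢqⱼ/rᵢⱼ.
The separation is r = 0.205 m.
U = (1.54×10⁻⁶) = 1.54×10⁻⁶ J.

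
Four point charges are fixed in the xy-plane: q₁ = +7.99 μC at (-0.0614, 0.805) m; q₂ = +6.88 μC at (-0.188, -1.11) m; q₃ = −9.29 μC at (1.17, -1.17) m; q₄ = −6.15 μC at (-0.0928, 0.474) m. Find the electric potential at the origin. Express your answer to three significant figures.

-2.10×10⁴ V

Electric potential is a scalar, so the contributions from each charge add algebraically: V = Σ kqᵢ/rᵢ.
Distances from the field point to each charge: r₁ = 0.807 m, r₂ = 1.13 m, r₃ = 1.65 m, r₄ = 0.483 m.
V = k[(7.99×10⁻⁶)/(0.807) + (6.88×10⁻⁶)/(1.13) + (-9.29×10⁻⁶)/(1.65) + (-6.15×10⁻⁶)/(0.483)] = -2.10×10⁴ V.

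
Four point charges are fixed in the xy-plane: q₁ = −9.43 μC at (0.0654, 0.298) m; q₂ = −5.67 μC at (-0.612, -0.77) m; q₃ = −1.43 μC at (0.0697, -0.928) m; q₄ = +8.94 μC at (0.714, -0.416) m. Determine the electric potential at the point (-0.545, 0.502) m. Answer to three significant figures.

-1.28×10⁵ V

Electric potential is a scalar, so the contributions from each charge add algebraically: V = Σ kqᵢ/rᵢ.
Distances from the field point to each charge: r₁ = 0.644 m, r₂ = 1.27 m, r₃ = 1.56 m, r₄ = 1.56 m.
V = k[(-9.43×10⁻⁶)/(0.644) + (-5.67×10⁻⁶)/(1.27) + (-1.43×10⁻⁶)/(1.56) + (8.94×10⁻⁶)/(1.56)] = -1.28×10⁵ V.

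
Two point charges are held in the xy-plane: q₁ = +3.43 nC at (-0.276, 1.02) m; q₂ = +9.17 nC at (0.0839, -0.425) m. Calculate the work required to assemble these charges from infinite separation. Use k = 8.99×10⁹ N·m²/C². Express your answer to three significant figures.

1.90×10⁻⁷ J

The work to assemble the configuration equals its total potential energy, U = Σ kqᵢqⱼ/rᵢⱼ over all pairs.
Pair separations: r₁₂ = 1.49 m.
U = (1.90×10⁻⁷) = 1.90×10⁻⁷ J.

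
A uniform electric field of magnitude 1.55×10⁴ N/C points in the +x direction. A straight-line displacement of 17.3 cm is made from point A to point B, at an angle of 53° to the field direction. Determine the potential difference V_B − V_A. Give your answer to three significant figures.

Only the component of displacement along E changes the potential: ΔV = −E·d·cosθ.
ΔV = −(1.55×10⁴ V/m)(0.173 m)cos53° = -1610 V.

-1610 V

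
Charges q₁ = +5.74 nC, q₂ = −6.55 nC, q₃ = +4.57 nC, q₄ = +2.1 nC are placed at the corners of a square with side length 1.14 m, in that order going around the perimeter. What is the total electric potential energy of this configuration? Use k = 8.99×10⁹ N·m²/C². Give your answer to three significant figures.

-2.92×10⁻⁷ J

The assembly work is the sum of pairwise potential energies, U = Σ_{i<j} kqᵢqⱼ/rᵢⱼ.
The four side pairs have separation 1.14 m and the two diagonal pairs 1.61 m.
Summing all 6 pair terms gives U = -2.92×10⁻⁷ J.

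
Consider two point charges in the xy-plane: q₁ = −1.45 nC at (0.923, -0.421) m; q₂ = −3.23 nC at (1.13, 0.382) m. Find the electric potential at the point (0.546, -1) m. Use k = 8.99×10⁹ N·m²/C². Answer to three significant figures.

Electric potential is a scalar, so the contributions from each charge add algebraically: V = Σ kqᵢ/rᵢ.
Distances from the field point to each charge: r₁ = 0.691 m, r₂ = 1.50 m.
V = k[(-1.45×10⁻⁹)/(0.691) + (-3.23×10⁻⁹)/(1.50)] = -38.2 V.

-38.2 V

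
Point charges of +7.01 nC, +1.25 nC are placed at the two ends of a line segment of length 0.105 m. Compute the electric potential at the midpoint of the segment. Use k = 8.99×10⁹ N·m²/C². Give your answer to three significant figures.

The total potential is the scalar sum of each charge's contribution, V = Σ kqᵢ/rᵢ.
Each charge is 0.0525 m from the midpoint.
V = k[(7.01×10⁻⁹)/(0.0525) + (1.25×10⁻⁹)/(0.0525)] = 1410 V.

1410 V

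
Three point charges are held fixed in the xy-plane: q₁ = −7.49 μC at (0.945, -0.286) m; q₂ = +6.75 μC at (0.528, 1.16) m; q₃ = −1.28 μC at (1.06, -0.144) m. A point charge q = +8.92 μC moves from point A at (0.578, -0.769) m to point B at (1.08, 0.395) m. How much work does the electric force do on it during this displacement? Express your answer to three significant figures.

The work done by the electric force is W_field = −ΔU = −q(V_B − V_A) = q(V_A − V_B).
At A: distances to the source charges are 0.607 m, 1.93 m, 0.789 m; V_A = Σ kqᵢ/rᵢ = -9.41×10⁴ V.
At B: distances to the source charges are 0.694 m, 0.943 m, 0.539 m; V_B = Σ kqᵢ/rᵢ = -5.40×10⁴ V.
ΔV = V_B − V_A = 4.01×10⁴ V.
W_field = −qΔV = −(8.92×10⁻⁶ C)(4.01×10⁴ V) = -0.358 J.

-0.358 J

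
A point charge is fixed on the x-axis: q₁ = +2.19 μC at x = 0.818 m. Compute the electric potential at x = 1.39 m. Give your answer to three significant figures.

3.44×10⁴ V

The total potential is the scalar sum of each charge's contribution, V = Σ kqᵢ/rᵢ.
V = k[(2.19×10⁻⁶)/(0.572)] = 3.44×10⁴ V.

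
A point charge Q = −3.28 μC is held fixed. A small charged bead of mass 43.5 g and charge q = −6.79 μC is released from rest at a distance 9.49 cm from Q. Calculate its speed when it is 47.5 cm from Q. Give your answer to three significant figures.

Only the electrostatic force acts, so mechanical energy is conserved: ½mv² = U₁ − U₂ = kQq(1/r₁ − 1/r₂).
U₁ − U₂ = (8.99×10⁹ N·m²/C²)(-3.28×10⁻⁶ C)(-6.79×10⁻⁶ C)(1/0.0949 − 1/0.475) = 1.69 J.
v = √(2·1.69/0.0435) = 8.81 m/s.

8.81 m/s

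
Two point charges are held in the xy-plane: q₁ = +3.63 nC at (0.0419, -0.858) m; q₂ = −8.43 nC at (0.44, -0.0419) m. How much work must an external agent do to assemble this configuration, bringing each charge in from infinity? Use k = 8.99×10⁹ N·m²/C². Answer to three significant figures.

-3.03×10⁻⁷ J

The work to assemble the configuration equals its total potential energy, U = Σ kqᵢqⱼ/rᵢⱼ over all pairs.
Pair separations: r₁₂ = 0.908 m.
U = (-3.03×10⁻⁷) = -3.03×10⁻⁷ J.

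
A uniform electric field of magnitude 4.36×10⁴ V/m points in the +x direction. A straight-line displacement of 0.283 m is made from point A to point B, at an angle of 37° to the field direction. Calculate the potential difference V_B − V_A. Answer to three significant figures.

-9850 V

Only the component of displacement along E changes the potential: ΔV = −E·d·cosθ.
ΔV = −(4.36×10⁴ V/m)(0.283 m)cos37° = -9850 V.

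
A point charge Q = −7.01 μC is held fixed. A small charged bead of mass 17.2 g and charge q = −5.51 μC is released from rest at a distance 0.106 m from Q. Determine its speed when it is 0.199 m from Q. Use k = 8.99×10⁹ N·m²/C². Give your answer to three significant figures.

Only the electrostatic force acts, so mechanical energy is conserved: ½mv² = U₁ − U₂ = kQq(1/r₁ − 1/r₂).
U₁ − U₂ = (8.99×10⁹ N·m²/C²)(-7.01×10⁻⁶ C)(-5.51×10⁻⁶ C)(1/0.106 − 1/0.199) = 1.53 J.
v = √(2·1.53/0.0172) = 13.3 m/s.

13.3 m/s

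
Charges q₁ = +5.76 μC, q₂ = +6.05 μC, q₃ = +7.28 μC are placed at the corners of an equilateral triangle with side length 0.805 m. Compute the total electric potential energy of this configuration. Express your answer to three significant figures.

The assembly work is the sum of pairwise potential energies, U = Σ_{i<j} kqᵢqⱼ/rᵢⱼ.
All three pair separations equal the side length, 0.805 m.
U = (0.389) + (0.468) + (0.492) = 1.35 J.

1.35 J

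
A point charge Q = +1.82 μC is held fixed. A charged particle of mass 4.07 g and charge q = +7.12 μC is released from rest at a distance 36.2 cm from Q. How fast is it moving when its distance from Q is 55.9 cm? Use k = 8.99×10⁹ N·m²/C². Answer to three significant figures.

7.47 m/s

Only the electrostatic force acts, so mechanical energy is conserved: ½mv² = U₁ − U₂ = kQq(1/r₁ − 1/r₂).
U₁ − U₂ = (8.99×10⁹ N·m²/C²)(1.82×10⁻⁶ C)(7.12×10⁻⁶ C)(1/0.362 − 1/0.559) = 0.113 J.
v = √(2·0.113/4.07×10⁻³) = 7.47 m/s.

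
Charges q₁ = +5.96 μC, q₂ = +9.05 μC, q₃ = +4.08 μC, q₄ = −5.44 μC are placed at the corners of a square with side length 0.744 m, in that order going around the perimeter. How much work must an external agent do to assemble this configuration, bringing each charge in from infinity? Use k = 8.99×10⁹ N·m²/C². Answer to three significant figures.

0.225 J

The work to assemble the configuration equals its total potential energy, U = Σ kqᵢqⱼ/rᵢⱼ over all pairs.
The four side pairs have separation 0.744 m and the two diagonal pairs 1.05 m.
Summing all 6 pair terms gives U = 0.225 J.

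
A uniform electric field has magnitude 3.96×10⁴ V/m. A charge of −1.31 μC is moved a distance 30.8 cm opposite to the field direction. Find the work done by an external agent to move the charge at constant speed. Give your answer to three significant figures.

The potential change for a displacement 30.8 cm opposite to the field direction is ΔV = +Ed = 1.22×10⁴ V.
W_ext = qΔV = -0.0160 J.

-0.0160 J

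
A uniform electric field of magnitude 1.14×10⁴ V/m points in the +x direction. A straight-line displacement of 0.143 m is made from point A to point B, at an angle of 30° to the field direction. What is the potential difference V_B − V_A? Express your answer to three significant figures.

Only the component of displacement along E changes the potential: ΔV = −E·d·cosθ.
ΔV = −(1.14×10⁴ V/m)(0.143 m)cos30° = -1410 V.

-1410 V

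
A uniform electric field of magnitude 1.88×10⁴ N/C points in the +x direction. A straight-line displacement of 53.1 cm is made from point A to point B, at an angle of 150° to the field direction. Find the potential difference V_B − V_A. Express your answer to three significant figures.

Only the component of displacement along E changes the potential: ΔV = −E·d·cosθ.
ΔV = −(1.88×10⁴ V/m)(0.531 m)cos150° = 8650 V.

8650 V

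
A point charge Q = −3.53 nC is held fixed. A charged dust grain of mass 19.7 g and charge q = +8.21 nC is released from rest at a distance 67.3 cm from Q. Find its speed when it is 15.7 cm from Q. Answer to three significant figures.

0.0114 m/s

Only the electrostatic force acts, so mechanical energy is conserved: ½mv² = U₁ − U₂ = kQq(1/r₁ − 1/r₂).
U₁ − U₂ = (8.99×10⁹ N·m²/C²)(-3.53×10⁻⁹ C)(8.21×10⁻⁹ C)(1/0.673 − 1/0.157) = 1.27×10⁻⁶ J.
v = √(2·1.27×10⁻⁶/0.0197) = 0.0114 m/s.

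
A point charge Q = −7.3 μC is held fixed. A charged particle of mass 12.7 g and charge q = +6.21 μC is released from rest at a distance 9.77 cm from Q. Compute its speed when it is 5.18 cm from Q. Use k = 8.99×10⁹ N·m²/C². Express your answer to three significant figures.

24.1 m/s

Only the electrostatic force acts, so mechanical energy is conserved: ½mv² = U₁ − U₂ = kQq(1/r₁ − 1/r₂).
U₁ − U₂ = (8.99×10⁹ N·m²/C²)(-7.30×10⁻⁶ C)(6.21×10⁻⁶ C)(1/0.0977 − 1/0.0518) = 3.70 J.
v = √(2·3.70/0.0127) = 24.1 m/s.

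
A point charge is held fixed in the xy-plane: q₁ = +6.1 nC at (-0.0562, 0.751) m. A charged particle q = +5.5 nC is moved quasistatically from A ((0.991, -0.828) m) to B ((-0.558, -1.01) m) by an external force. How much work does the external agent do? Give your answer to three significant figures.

5.53×10⁻⁹ J

For quasistatic motion the external work equals the change in potential energy: W_ext = qΔV = q(V_B − V_A).
At A: distance to the source charge is 1.89 m; V_A = kq₁/r = 28.9 V.
At B: distance to the source charge is 1.83 m; V_B = kq₁/r = 29.9 V.
ΔV = V_B − V_A = 1.01 V.
W_ext = qΔV = (5.50×10⁻⁹ C)(1.01 V) = 5.53×10⁻⁹ J.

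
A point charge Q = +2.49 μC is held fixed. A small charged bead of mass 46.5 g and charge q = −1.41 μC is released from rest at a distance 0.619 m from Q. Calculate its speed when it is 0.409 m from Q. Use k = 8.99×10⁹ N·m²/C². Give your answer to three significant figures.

Only the electrostatic force acts, so mechanical energy is conserved: ½mv² = U₁ − U₂ = kQq(1/r₁ − 1/r₂).
U₁ − U₂ = (8.99×10⁹ N·m²/C²)(2.49×10⁻⁶ C)(-1.41×10⁻⁶ C)(1/0.619 − 1/0.409) = 0.0262 J.
v = √(2·0.0262/0.0465) = 1.06 m/s.

1.06 m/s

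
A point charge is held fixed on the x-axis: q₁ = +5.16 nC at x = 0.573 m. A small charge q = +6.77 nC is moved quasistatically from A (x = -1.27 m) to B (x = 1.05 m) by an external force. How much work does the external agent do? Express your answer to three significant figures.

For quasistatic motion the external work equals the change in potential energy: W_ext = qΔV = q(V_B − V_A).
At A: distance to the source charge is 1.84 m; V_A = kq₁/r = 25.2 V.
At B: distance to the source charge is 0.477 m; V_B = kq₁/r = 97.3 V.
ΔV = V_B − V_A = 72.1 V.
W_ext = qΔV = (6.77×10⁻⁹ C)(72.1 V) = 4.88×10⁻⁷ J.

4.88×10⁻⁷ J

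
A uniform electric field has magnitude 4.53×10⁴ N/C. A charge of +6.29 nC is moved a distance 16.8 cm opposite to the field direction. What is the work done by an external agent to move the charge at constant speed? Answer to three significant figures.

4.79×10⁻⁵ J

The potential change for a displacement 16.8 cm opposite to the field direction is ΔV = +Ed = 7610 V.
W_ext = qΔV = 4.79×10⁻⁵ J.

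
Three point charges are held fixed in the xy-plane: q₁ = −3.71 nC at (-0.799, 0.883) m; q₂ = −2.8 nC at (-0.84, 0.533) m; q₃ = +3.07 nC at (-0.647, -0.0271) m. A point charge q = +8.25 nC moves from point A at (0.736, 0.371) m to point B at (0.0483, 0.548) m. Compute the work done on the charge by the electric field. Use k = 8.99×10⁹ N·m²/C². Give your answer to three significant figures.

The work done by the electric force is W_field = −ΔU = −q(V_B − V_A) = q(V_A − V_B).
At A: distances to the source charges are 1.62 m, 1.58 m, 1.44 m; V_A = Σ kqᵢ/rᵢ = -17.3 V.
At B: distances to the source charges are 0.911 m, 0.888 m, 0.902 m; V_B = Σ kqᵢ/rᵢ = -34.4 V.
ΔV = V_B − V_A = -17.0 V.
W_field = −qΔV = −(8.25×10⁻⁹ C)(-17.0 V) = 1.40×10⁻⁷ J.

1.40×10⁻⁷ J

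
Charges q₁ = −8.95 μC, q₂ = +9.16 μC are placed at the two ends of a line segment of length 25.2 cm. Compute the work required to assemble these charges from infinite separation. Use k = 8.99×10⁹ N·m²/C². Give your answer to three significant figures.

The work to assemble the configuration equals its total potential energy, U = Σ kqᵢqⱼ/rᵢⱼ over all pairs.
The separation is r = 0.252 m.
U = (-2.92) = -2.92 J.

-2.92 J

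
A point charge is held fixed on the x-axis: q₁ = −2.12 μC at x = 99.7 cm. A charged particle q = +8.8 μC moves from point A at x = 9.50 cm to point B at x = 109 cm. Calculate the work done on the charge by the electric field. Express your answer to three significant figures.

1.62 J

The work done by the electric force is W_field = −ΔU = −q(V_B − V_A) = q(V_A − V_B).
At A: distance to the source charge is 0.902 m; V_A = kq₁/r = -2.11×10⁴ V.
At B: distance to the source charge is 0.0930 m; V_B = kq₁/r = -2.05×10⁵ V.
ΔV = V_B − V_A = -1.84×10⁵ V.
W_field = −qΔV = −(8.80×10⁻⁶ C)(-1.84×10⁵ V) = 1.62 J.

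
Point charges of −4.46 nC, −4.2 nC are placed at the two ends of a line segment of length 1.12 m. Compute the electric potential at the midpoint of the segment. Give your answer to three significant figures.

Electric potential is a scalar, so the contributions from each charge add algebraically: V = Σ kqᵢ/rᵢ.
Each charge is 0.560 m from the midpoint.
V = k[(-4.46×10⁻⁹)/(0.560) + (-4.20×10⁻⁹)/(0.560)] = -139 V.

-139 V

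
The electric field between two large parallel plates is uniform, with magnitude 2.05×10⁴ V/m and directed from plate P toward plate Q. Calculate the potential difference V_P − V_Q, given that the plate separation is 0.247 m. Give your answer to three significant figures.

In a uniform field, potential decreases in the direction of E: ΔV = −E·d for a displacement d parallel to E.
Going from Q to P is a displacement of 0.247 m opposite to the field, so V_P − V_Q = +Ed = 5060 V.

5060 V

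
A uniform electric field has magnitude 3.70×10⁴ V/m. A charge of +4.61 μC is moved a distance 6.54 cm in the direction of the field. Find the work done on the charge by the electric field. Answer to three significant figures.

0.0112 J

The potential change for a displacement 6.54 cm in the direction of the field is ΔV = −Ed = -2420 V.
W_field = −qΔV = 0.0112 J.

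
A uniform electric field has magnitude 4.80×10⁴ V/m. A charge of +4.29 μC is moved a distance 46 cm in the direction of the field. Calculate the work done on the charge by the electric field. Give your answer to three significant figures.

0.0947 J

The potential change for a displacement 46 cm in the direction of the field is ΔV = −Ed = -2.21×10⁴ V.
W_field = −qΔV = 0.0947 J.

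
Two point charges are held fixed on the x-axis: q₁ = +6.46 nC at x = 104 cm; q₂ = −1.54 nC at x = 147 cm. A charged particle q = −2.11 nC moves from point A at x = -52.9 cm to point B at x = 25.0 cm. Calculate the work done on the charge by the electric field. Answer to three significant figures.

6.77×10⁻⁸ J

The work done by the electric force is W_field = −ΔU = −q(V_B − V_A) = q(V_A − V_B).
At A: distances to the source charges are 1.57 m, 2.00 m; V_A = Σ kqᵢ/rᵢ = 30.1 V.
At B: distances to the source charges are 0.790 m, 1.22 m; V_B = Σ kqᵢ/rᵢ = 62.2 V.
ΔV = V_B − V_A = 32.1 V.
W_field = −qΔV = −(-2.11×10⁻⁹ C)(32.1 V) = 6.77×10⁻⁸ J.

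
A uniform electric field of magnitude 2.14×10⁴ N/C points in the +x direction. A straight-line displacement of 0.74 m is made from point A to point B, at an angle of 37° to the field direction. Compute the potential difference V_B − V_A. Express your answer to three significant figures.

Only the component of displacement along E changes the potential: ΔV = −E·d·cosθ.
ΔV = −(2.14×10⁴ V/m)(0.740 m)cos37° = -1.26×10⁴ V.

-1.26×10⁴ V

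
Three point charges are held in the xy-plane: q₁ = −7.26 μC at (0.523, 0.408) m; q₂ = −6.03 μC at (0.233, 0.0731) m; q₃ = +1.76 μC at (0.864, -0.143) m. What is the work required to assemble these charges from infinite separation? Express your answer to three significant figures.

0.568 J

The work to assemble the configuration equals its total potential energy, U = Σ kqᵢqⱼ/rᵢⱼ over all pairs.
Pair separations: r₁₂ = 0.443 m, r₁₃ = 0.648 m, r₂₃ = 0.667 m.
U = (0.888) + (-0.177) + (-0.143) = 0.568 J.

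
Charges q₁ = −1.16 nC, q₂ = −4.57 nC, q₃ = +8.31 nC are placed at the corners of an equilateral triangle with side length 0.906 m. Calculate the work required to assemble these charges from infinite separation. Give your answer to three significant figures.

-4.20×10⁻⁷ J

The assembly work is the sum of pairwise potential energies, U = Σ_{i<j} kqᵢqⱼ/rᵢⱼ.
All three pair separations equal the side length, 0.906 m.
U = (5.26×10⁻⁸) + (-9.57×10⁻⁸) + (-3.77×10⁻⁷) = -4.20×10⁻⁷ J.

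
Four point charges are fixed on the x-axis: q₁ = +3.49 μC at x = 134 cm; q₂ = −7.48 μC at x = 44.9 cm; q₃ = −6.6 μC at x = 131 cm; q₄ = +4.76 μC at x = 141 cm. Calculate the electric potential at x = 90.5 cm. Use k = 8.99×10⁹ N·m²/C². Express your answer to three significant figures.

-1.37×10⁵ V

The total potential is the scalar sum of each charge's contribution, V = Σ kqᵢ/rᵢ.
Distances from the field point to each charge: r₁ = 0.435 m, r₂ = 0.456 m, r₃ = 0.405 m, r₄ = 0.505 m.
V = k[(3.49×10⁻⁶)/(0.435) + (-7.48×10⁻⁶)/(0.456) + (-6.60×10⁻⁶)/(0.405) + (4.76×10⁻⁶)/(0.505)] = -1.37×10⁵ V.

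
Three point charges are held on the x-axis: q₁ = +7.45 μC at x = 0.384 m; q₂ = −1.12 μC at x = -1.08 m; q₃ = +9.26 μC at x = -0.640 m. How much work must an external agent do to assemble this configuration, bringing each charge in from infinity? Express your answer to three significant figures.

The work to assemble the configuration equals its total potential energy, U = Σ kqᵢqⱼ/rᵢⱼ over all pairs.
Pair separations: r₁₂ = 1.46 m, r₁₃ = 1.02 m, r₂₃ = 0.440 m.
U = (-0.0512) + (0.606) + (-0.212) = 0.343 J.

0.343 J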